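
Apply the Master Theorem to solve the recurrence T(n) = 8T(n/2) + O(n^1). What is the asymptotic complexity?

Master Theorem for T(n) = 8T(n/2) + O(n^1):

a = 8, b = 2, c = 1
log_b(a) = log_2(8) = 3.0000

Case 1: c = 1 < log_2(8) = 3.0000
T(n) = O(n^(log_2 8)) = O(n^3)

For T(n) = 8T(n/2) + O(n^1): log_2(8) = 3.0000. This is Case 1 of the Master Theorem (c < log_b(a), work dominated by leaves), giving O(n^3).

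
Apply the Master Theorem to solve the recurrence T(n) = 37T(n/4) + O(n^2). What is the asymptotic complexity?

Master Theorem for T(n) = 37T(n/4) + O(n^2):

a = 37, b = 4, c = 2
log_b(a) = log_4(37) = 2.6047

Case 1: c = 2 < log_4(37) = 2.6047
T(n) = O(n^(log_4 37))

For T(n) = 37T(n/4) + O(n^2): log_4(37) = 2.6047. This is Case 1 of the Master Theorem (c < log_b(a), work dominated by leaves), giving O(n^(log_4 37)).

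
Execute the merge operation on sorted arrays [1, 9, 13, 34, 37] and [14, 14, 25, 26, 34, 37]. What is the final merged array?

Merging process:

Compare 1 vs 14: take 1 from left. Merged: [1]
Compare 9 vs 14: take 9 from left. Merged: [1, 9]
Compare 13 vs 14: take 13 from left. Merged: [1, 9, 13]
Compare 34 vs 14: take 14 from right. Merged: [1, 9, 13, 14]
Compare 34 vs 14: take 14 from right. Merged: [1, 9, 13, 14, 14]
Compare 34 vs 25: take 25 from right. Merged: [1, 9, 13, 14, 14, 25]
Compare 34 vs 26: take 26 from right. Merged: [1, 9, 13, 14, 14, 25, 26]
Compare 34 vs 34: take 34 from left. Merged: [1, 9, 13, 14, 14, 25, 26, 34]
Compare 37 vs 34: take 34 from right. Merged: [1, 9, 13, 14, 14, 25, 26, 34, 34]
Compare 37 vs 37: take 37 from left. Merged: [1, 9, 13, 14, 14, 25, 26, 34, 34, 37]
Append remaining from right: [37]. Merged: [1, 9, 13, 14, 14, 25, 26, 34, 34, 37, 37]

Final merged array: [1, 9, 13, 14, 14, 25, 26, 34, 34, 37, 37]
Total comparisons: 10

The merged array is [1, 9, 13, 14, 14, 25, 26, 34, 34, 37, 37], requiring 10 comparisons. The merge step runs in O(n) time where n is the total number of elements.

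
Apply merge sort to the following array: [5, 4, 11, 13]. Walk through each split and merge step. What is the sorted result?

Merge sort trace:

Split: [5, 4, 11, 13] -> [5, 4] and [11, 13]
  Split: [5, 4] -> [5] and [4]
  Merge: [5] + [4] -> [4, 5]
  Split: [11, 13] -> [11] and [13]
  Merge: [11] + [13] -> [11, 13]
Merge: [4, 5] + [11, 13] -> [4, 5, 11, 13]

Final sorted array: [4, 5, 11, 13]

The merge sort proceeds by recursively splitting the array and merging sorted halves.
After all merges, the sorted array is [4, 5, 11, 13].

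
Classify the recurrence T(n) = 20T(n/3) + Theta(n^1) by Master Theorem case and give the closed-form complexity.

Master Theorem for T(n) = 20T(n/3) + O(n^1):

a = 20, b = 3, c = 1
log_b(a) = log_3(20) = 2.7268

Case 1: c = 1 < log_3(20) = 2.7268
T(n) = O(n^(log_3 20))

For T(n) = 20T(n/3) + O(n^1): log_3(20) = 2.7268. This is Case 1 of the Master Theorem (c < log_b(a), work dominated by leaves), giving O(n^(log_3 20)).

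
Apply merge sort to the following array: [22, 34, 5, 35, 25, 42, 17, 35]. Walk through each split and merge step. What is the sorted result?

Merge sort trace:

Split: [22, 34, 5, 35, 25, 42, 17, 35] -> [22, 34, 5, 35] and [25, 42, 17, 35]
  Split: [22, 34, 5, 35] -> [22, 34] and [5, 35]
    Split: [22, 34] -> [22] and [34]
    Merge: [22] + [34] -> [22, 34]
    Split: [5, 35] -> [5] and [35]
    Merge: [5] + [35] -> [5, 35]
  Merge: [22, 34] + [5, 35] -> [5, 22, 34, 35]
  Split: [25, 42, 17, 35] -> [25, 42] and [17, 35]
    Split: [25, 42] -> [25] and [42]
    Merge: [25] + [42] -> [25, 42]
    Split: [17, 35] -> [17] and [35]
    Merge: [17] + [35] -> [17, 35]
  Merge: [25, 42] + [17, 35] -> [17, 25, 35, 42]
Merge: [5, 22, 34, 35] + [17, 25, 35, 42] -> [5, 17, 22, 25, 34, 35, 35, 42]

Final sorted array: [5, 17, 22, 25, 34, 35, 35, 42]

The merge sort proceeds by recursively splitting the array and merging sorted halves.
After all merges, the sorted array is [5, 17, 22, 25, 34, 35, 35, 42].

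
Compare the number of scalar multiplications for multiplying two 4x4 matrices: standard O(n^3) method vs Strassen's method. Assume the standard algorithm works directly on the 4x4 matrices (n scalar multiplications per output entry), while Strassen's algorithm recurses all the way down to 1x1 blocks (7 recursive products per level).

Matrix multiplication for 4x4 matrices:

Standard algorithm: 4^3 = 64 multiplications
Strassen's algorithm: 7^(log2(4)) = 7^2 = 49 multiplications
Savings: 64 - 49 = 15 multiplications

Standard: 64 multiplications (4^3). Strassen: 49 multiplications (7^2). Strassen reduces 8 recursive multiplications to 7 at each level.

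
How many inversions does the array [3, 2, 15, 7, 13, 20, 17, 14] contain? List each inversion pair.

Finding inversions in [3, 2, 15, 7, 13, 20, 17, 14]:

(0, 1): arr[0]=3 > arr[1]=2
(2, 3): arr[2]=15 > arr[3]=7
(2, 4): arr[2]=15 > arr[4]=13
(2, 7): arr[2]=15 > arr[7]=14
(5, 6): arr[5]=20 > arr[6]=17
(5, 7): arr[5]=20 > arr[7]=14
(6, 7): arr[6]=17 > arr[7]=14

Total inversions: 7

The array has 7 inversion(s): (0,1), (2,3), (2,4), (2,7), (5,6), (5,7), (6,7). Each pair (i,j) satisfies i < j and arr[i] > arr[j].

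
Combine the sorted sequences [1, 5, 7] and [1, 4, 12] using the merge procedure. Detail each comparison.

Merging process:

Compare 1 vs 1: take 1 from left. Merged: [1]
Compare 5 vs 1: take 1 from right. Merged: [1, 1]
Compare 5 vs 4: take 4 from right. Merged: [1, 1, 4]
Compare 5 vs 12: take 5 from left. Merged: [1, 1, 4, 5]
Compare 7 vs 12: take 7 from left. Merged: [1, 1, 4, 5, 7]
Append remaining from right: [12]. Merged: [1, 1, 4, 5, 7, 12]

Final merged array: [1, 1, 4, 5, 7, 12]
Total comparisons: 5

The merged array is [1, 1, 4, 5, 7, 12], requiring 5 comparisons. The merge step runs in O(n) time where n is the total number of elements.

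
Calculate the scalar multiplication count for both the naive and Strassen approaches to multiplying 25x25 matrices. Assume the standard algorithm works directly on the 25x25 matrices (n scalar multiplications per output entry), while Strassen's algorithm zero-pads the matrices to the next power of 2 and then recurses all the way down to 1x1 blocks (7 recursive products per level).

Matrix multiplication for 25x25 matrices:

Strassen's algorithm requires power-of-2 dimensions. Pad 25x25 to 32x32 (next power of 2).

Standard algorithm: 25^3 = 15625 multiplications
Strassen's algorithm: 7^(log2(32)) = 7^5 = 16807 multiplications
Difference: 15625 - 16807 = -1182 (Strassen uses MORE here due to padding overhead — for small or just-over-power-of-2 n, padding can outweigh the per-level savings)

Standard: 15625 multiplications (25^3). Strassen: 16807 multiplications (7^5, after padding to 32x32). Strassen reduces 8 recursive multiplications to 7 at each level.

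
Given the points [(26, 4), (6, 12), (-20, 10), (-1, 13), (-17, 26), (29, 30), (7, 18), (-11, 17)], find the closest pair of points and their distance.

Computing all pairwise distances among 8 points:

d((26, 4), (6, 12)) = 21.5407
d((26, 4), (-20, 10)) = 46.3897
d((26, 4), (-1, 13)) = 28.4605
d((26, 4), (-17, 26)) = 48.3011
d((26, 4), (29, 30)) = 26.1725
d((26, 4), (7, 18)) = 23.6008
d((26, 4), (-11, 17)) = 39.2173
d((6, 12), (-20, 10)) = 26.0768
d((6, 12), (-1, 13)) = 7.0711
d((6, 12), (-17, 26)) = 26.9258
d((6, 12), (29, 30)) = 29.2062
d((6, 12), (7, 18)) = 6.0828 <-- minimum
d((6, 12), (-11, 17)) = 17.72
d((-20, 10), (-1, 13)) = 19.2354
d((-20, 10), (-17, 26)) = 16.2788
d((-20, 10), (29, 30)) = 52.9245
d((-20, 10), (7, 18)) = 28.1603
d((-20, 10), (-11, 17)) = 11.4018
d((-1, 13), (-17, 26)) = 20.6155
d((-1, 13), (29, 30)) = 34.4819
d((-1, 13), (7, 18)) = 9.434
d((-1, 13), (-11, 17)) = 10.7703
d((-17, 26), (29, 30)) = 46.1736
d((-17, 26), (7, 18)) = 25.2982
d((-17, 26), (-11, 17)) = 10.8167
d((29, 30), (7, 18)) = 25.0599
d((29, 30), (-11, 17)) = 42.0595
d((7, 18), (-11, 17)) = 18.0278

Closest pair: (6, 12) and (7, 18) with distance 6.0828

The closest pair is (6, 12) and (7, 18) with Euclidean distance 6.0828. For 8 points, brute-force pairwise comparison is shown above. For large n, the divide-and-conquer algorithm (sort by x, recurse on halves, check the dividing strip) achieves O(n log n).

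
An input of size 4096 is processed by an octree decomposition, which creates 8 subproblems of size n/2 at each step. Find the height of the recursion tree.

For divide and conquer with division factor 2:

Problem sizes at each level:
Level 0: 4096
Level 1: 2048
Level 2: 1024
Level 3: 512
Level 4: 256
Level 5: 128
Level 6: 64
Level 7: 32
Level 8: 16
Level 9: 8
Level 10: 4
Level 11: 2
Level 12: 1

The root is level 0 and the size-1 base case is level 12 (the tree spans levels 0 through 12, i.e. 13 levels counting the root), so the depth is the number of divisions: log_2(4096) = 12

The recursion tree depth is log_2(4096) = 12. At each level, the problem size is divided by 2, so it takes 12 divisions to reduce to a base case of size 1. The algorithm makes 8 recursive calls at each level.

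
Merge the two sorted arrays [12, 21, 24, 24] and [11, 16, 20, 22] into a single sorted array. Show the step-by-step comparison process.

Merging process:

Compare 12 vs 11: take 11 from right. Merged: [11]
Compare 12 vs 16: take 12 from left. Merged: [11, 12]
Compare 21 vs 16: take 16 from right. Merged: [11, 12, 16]
Compare 21 vs 20: take 20 from right. Merged: [11, 12, 16, 20]
Compare 21 vs 22: take 21 from left. Merged: [11, 12, 16, 20, 21]
Compare 24 vs 22: take 22 from right. Merged: [11, 12, 16, 20, 21, 22]
Append remaining from left: [24, 24]. Merged: [11, 12, 16, 20, 21, 22, 24, 24]

Final merged array: [11, 12, 16, 20, 21, 22, 24, 24]
Total comparisons: 6

The merged array is [11, 12, 16, 20, 21, 22, 24, 24], requiring 6 comparisons. The merge step runs in O(n) time where n is the total number of elements.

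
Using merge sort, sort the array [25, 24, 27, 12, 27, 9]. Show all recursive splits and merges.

Merge sort trace:

Split: [25, 24, 27, 12, 27, 9] -> [25, 24, 27] and [12, 27, 9]
  Split: [25, 24, 27] -> [25] and [24, 27]
    Split: [24, 27] -> [24] and [27]
    Merge: [24] + [27] -> [24, 27]
  Merge: [25] + [24, 27] -> [24, 25, 27]
  Split: [12, 27, 9] -> [12] and [27, 9]
    Split: [27, 9] -> [27] and [9]
    Merge: [27] + [9] -> [9, 27]
  Merge: [12] + [9, 27] -> [9, 12, 27]
Merge: [24, 25, 27] + [9, 12, 27] -> [9, 12, 24, 25, 27, 27]

Final sorted array: [9, 12, 24, 25, 27, 27]

The merge sort proceeds by recursively splitting the array and merging sorted halves.
After all merges, the sorted array is [9, 12, 24, 25, 27, 27].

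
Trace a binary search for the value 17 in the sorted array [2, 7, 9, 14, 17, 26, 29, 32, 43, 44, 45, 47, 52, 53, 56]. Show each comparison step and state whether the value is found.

Binary search for 17 in [2, 7, 9, 14, 17, 26, 29, 32, 43, 44, 45, 47, 52, 53, 56]:

lo=0, hi=14, mid=7, arr[mid]=32 -> 32 > 17, search left half
lo=0, hi=6, mid=3, arr[mid]=14 -> 14 < 17, search right half
lo=4, hi=6, mid=5, arr[mid]=26 -> 26 > 17, search left half
lo=4, hi=4, mid=4, arr[mid]=17 -> Found target at index 4!

Binary search finds 17 at index 4 after 4 comparisons. The search repeatedly halves the search space by comparing with the middle element.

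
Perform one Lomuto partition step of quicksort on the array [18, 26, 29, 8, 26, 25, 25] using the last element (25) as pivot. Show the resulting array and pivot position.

Lomuto partition with pivot = 25:

Initial array: [18, 26, 29, 8, 26, 25, 25]

arr[0]=18 <= 25: swap with position 0, array becomes [18, 26, 29, 8, 26, 25, 25]
arr[1]=26 > 25: no swap
arr[2]=29 > 25: no swap
arr[3]=8 <= 25: swap with position 1, array becomes [18, 8, 29, 26, 26, 25, 25]
arr[4]=26 > 25: no swap
arr[5]=25 <= 25: swap with position 2, array becomes [18, 8, 25, 26, 26, 29, 25]

Place pivot at position 3: [18, 8, 25, 25, 26, 29, 26]
Pivot position: 3

After partitioning with pivot 25, the array becomes [18, 8, 25, 25, 26, 29, 26]. The pivot is placed at index 3. All elements to the left of the pivot are <= 25, and all elements to the right are > 25.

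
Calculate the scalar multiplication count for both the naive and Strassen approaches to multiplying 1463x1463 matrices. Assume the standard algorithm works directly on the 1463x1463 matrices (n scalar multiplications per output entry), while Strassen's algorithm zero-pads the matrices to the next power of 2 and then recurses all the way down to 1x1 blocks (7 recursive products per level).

Matrix multiplication for 1463x1463 matrices:

Strassen's algorithm requires power-of-2 dimensions. Pad 1463x1463 to 2048x2048 (next power of 2).

Standard algorithm: 1463^3 = 3131359847 multiplications
Strassen's algorithm: 7^(log2(2048)) = 7^11 = 1977326743 multiplications
Savings: 3131359847 - 1977326743 = 1154033104 multiplications

Standard: 3131359847 multiplications (1463^3). Strassen: 1977326743 multiplications (7^11, after padding to 2048x2048). Strassen reduces 8 recursive multiplications to 7 at each level.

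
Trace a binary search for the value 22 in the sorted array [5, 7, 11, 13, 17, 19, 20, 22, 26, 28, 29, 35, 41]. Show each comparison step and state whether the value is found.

Binary search for 22 in [5, 7, 11, 13, 17, 19, 20, 22, 26, 28, 29, 35, 41]:

lo=0, hi=12, mid=6, arr[mid]=20 -> 20 < 22, search right half
lo=7, hi=12, mid=9, arr[mid]=28 -> 28 > 22, search left half
lo=7, hi=8, mid=7, arr[mid]=22 -> Found target at index 7!

Binary search finds 22 at index 7 after 3 comparisons. The search repeatedly halves the search space by comparing with the middle element.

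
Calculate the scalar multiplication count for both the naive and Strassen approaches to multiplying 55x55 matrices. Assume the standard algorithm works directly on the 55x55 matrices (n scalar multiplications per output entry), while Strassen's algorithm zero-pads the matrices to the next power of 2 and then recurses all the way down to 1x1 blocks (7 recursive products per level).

Matrix multiplication for 55x55 matrices:

Strassen's algorithm requires power-of-2 dimensions. Pad 55x55 to 64x64 (next power of 2).

Standard algorithm: 55^3 = 166375 multiplications
Strassen's algorithm: 7^(log2(64)) = 7^6 = 117649 multiplications
Savings: 166375 - 117649 = 48726 multiplications

Standard: 166375 multiplications (55^3). Strassen: 117649 multiplications (7^6, after padding to 64x64). Strassen reduces 8 recursive multiplications to 7 at each level.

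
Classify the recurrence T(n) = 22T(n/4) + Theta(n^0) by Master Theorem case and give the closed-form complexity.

Master Theorem for T(n) = 22T(n/4) + O(n^0):

a = 22, b = 4, c = 0
log_b(a) = log_4(22) = 2.2297

Case 1: c = 0 < log_4(22) = 2.2297
T(n) = O(n^(log_4 22))

For T(n) = 22T(n/4) + O(n^0): log_4(22) = 2.2297. This is Case 1 of the Master Theorem (c < log_b(a), work dominated by leaves), giving O(n^(log_4 22)).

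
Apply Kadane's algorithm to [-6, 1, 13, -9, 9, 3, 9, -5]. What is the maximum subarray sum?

Using Kadane's algorithm on [-6, 1, 13, -9, 9, 3, 9, -5]:

Scanning through the array:
Position 1 (value 1): max_ending_here = 1, max_so_far = 1
Position 2 (value 13): max_ending_here = 14, max_so_far = 14
Position 3 (value -9): max_ending_here = 5, max_so_far = 14
Position 4 (value 9): max_ending_here = 14, max_so_far = 14
Position 5 (value 3): max_ending_here = 17, max_so_far = 17
Position 6 (value 9): max_ending_here = 26, max_so_far = 26
Position 7 (value -5): max_ending_here = 21, max_so_far = 26

Maximum subarray: [1, 13, -9, 9, 3, 9]
Maximum sum: 26

The maximum subarray is [1, 13, -9, 9, 3, 9] with sum 26. This subarray runs from index 1 to index 6.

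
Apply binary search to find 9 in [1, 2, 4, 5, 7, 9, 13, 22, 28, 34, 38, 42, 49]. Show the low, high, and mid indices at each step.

Binary search for 9 in [1, 2, 4, 5, 7, 9, 13, 22, 28, 34, 38, 42, 49]:

lo=0, hi=12, mid=6, arr[mid]=13 -> 13 > 9, search left half
lo=0, hi=5, mid=2, arr[mid]=4 -> 4 < 9, search right half
lo=3, hi=5, mid=4, arr[mid]=7 -> 7 < 9, search right half
lo=5, hi=5, mid=5, arr[mid]=9 -> Found target at index 5!

Binary search finds 9 at index 5 after 4 comparisons. The search repeatedly halves the search space by comparing with the middle element.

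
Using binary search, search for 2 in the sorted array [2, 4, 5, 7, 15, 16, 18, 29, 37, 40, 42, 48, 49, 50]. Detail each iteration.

Binary search for 2 in [2, 4, 5, 7, 15, 16, 18, 29, 37, 40, 42, 48, 49, 50]:

lo=0, hi=13, mid=6, arr[mid]=18 -> 18 > 2, search left half
lo=0, hi=5, mid=2, arr[mid]=5 -> 5 > 2, search left half
lo=0, hi=1, mid=0, arr[mid]=2 -> Found target at index 0!

Binary search finds 2 at index 0 after 3 comparisons. The search repeatedly halves the search space by comparing with the middle element.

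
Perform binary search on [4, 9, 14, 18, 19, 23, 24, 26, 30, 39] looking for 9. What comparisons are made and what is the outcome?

Binary search for 9 in [4, 9, 14, 18, 19, 23, 24, 26, 30, 39]:

lo=0, hi=9, mid=4, arr[mid]=19 -> 19 > 9, search left half
lo=0, hi=3, mid=1, arr[mid]=9 -> Found target at index 1!

Binary search finds 9 at index 1 after 2 comparisons. The search repeatedly halves the search space by comparing with the middle element.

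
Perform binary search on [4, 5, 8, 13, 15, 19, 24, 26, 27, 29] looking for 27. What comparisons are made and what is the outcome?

Binary search for 27 in [4, 5, 8, 13, 15, 19, 24, 26, 27, 29]:

lo=0, hi=9, mid=4, arr[mid]=15 -> 15 < 27, search right half
lo=5, hi=9, mid=7, arr[mid]=26 -> 26 < 27, search right half
lo=8, hi=9, mid=8, arr[mid]=27 -> Found target at index 8!

Binary search finds 27 at index 8 after 3 comparisons. The search repeatedly halves the search space by comparing with the middle element.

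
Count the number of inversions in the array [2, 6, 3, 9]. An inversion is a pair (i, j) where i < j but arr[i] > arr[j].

Finding inversions in [2, 6, 3, 9]:

(1, 2): arr[1]=6 > arr[2]=3

Total inversions: 1

The array has 1 inversion(s): (1,2). Each pair (i,j) satisfies i < j and arr[i] > arr[j].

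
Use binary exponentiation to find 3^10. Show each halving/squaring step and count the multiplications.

Computing 3^10 by squaring (build up from 3^1; each line after the first costs one multiplication):

3^1 = 3
3^2 = (3^1)^2 = 3^2 = 9
3^4 = (3^2)^2 = 9^2 = 81
3^5 = 3 * 3^4 = 3 * 81 = 243
3^10 = (3^5)^2 = 243^2 = 59049

Result: 59049
Multiplications needed: 4 (4 lines after 3^1)

3^10 = 59049. Using exponentiation by squaring, this requires 4 multiplications. The key idea: if the exponent is even, square the half-power; if odd, multiply by the base once.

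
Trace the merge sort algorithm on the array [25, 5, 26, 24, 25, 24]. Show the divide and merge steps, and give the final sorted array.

Merge sort trace:

Split: [25, 5, 26, 24, 25, 24] -> [25, 5, 26] and [24, 25, 24]
  Split: [25, 5, 26] -> [25] and [5, 26]
    Split: [5, 26] -> [5] and [26]
    Merge: [5] + [26] -> [5, 26]
  Merge: [25] + [5, 26] -> [5, 25, 26]
  Split: [24, 25, 24] -> [24] and [25, 24]
    Split: [25, 24] -> [25] and [24]
    Merge: [25] + [24] -> [24, 25]
  Merge: [24] + [24, 25] -> [24, 24, 25]
Merge: [5, 25, 26] + [24, 24, 25] -> [5, 24, 24, 25, 25, 26]

Final sorted array: [5, 24, 24, 25, 25, 26]

The merge sort proceeds by recursively splitting the array and merging sorted halves.
After all merges, the sorted array is [5, 24, 24, 25, 25, 26].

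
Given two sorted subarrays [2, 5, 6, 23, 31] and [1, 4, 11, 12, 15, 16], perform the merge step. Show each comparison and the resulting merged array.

Merging process:

Compare 2 vs 1: take 1 from right. Merged: [1]
Compare 2 vs 4: take 2 from left. Merged: [1, 2]
Compare 5 vs 4: take 4 from right. Merged: [1, 2, 4]
Compare 5 vs 11: take 5 from left. Merged: [1, 2, 4, 5]
Compare 6 vs 11: take 6 from left. Merged: [1, 2, 4, 5, 6]
Compare 23 vs 11: take 11 from right. Merged: [1, 2, 4, 5, 6, 11]
Compare 23 vs 12: take 12 from right. Merged: [1, 2, 4, 5, 6, 11, 12]
Compare 23 vs 15: take 15 from right. Merged: [1, 2, 4, 5, 6, 11, 12, 15]
Compare 23 vs 16: take 16 from right. Merged: [1, 2, 4, 5, 6, 11, 12, 15, 16]
Append remaining from left: [23, 31]. Merged: [1, 2, 4, 5, 6, 11, 12, 15, 16, 23, 31]

Final merged array: [1, 2, 4, 5, 6, 11, 12, 15, 16, 23, 31]
Total comparisons: 9

The merged array is [1, 2, 4, 5, 6, 11, 12, 15, 16, 23, 31], requiring 9 comparisons. The merge step runs in O(n) time where n is the total number of elements.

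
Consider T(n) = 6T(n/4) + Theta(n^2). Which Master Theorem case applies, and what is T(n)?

Master Theorem for T(n) = 6T(n/4) + O(n^2):

a = 6, b = 4, c = 2
log_b(a) = log_4(6) = 1.2925

Case 3: c = 2 > log_4(6) = 1.2925
T(n) = O(n^2) = O(n^2)

For T(n) = 6T(n/4) + O(n^2): log_4(6) = 1.2925. This is Case 3 of the Master Theorem (c > log_b(a), work dominated by root), giving O(n^2).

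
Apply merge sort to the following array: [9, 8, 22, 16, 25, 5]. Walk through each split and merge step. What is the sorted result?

Merge sort trace:

Split: [9, 8, 22, 16, 25, 5] -> [9, 8, 22] and [16, 25, 5]
  Split: [9, 8, 22] -> [9] and [8, 22]
    Split: [8, 22] -> [8] and [22]
    Merge: [8] + [22] -> [8, 22]
  Merge: [9] + [8, 22] -> [8, 9, 22]
  Split: [16, 25, 5] -> [16] and [25, 5]
    Split: [25, 5] -> [25] and [5]
    Merge: [25] + [5] -> [5, 25]
  Merge: [16] + [5, 25] -> [5, 16, 25]
Merge: [8, 9, 22] + [5, 16, 25] -> [5, 8, 9, 16, 22, 25]

Final sorted array: [5, 8, 9, 16, 22, 25]

The merge sort proceeds by recursively splitting the array and merging sorted halves.
After all merges, the sorted array is [5, 8, 9, 16, 22, 25].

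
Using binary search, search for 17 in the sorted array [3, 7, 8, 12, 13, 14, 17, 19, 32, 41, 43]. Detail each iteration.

Binary search for 17 in [3, 7, 8, 12, 13, 14, 17, 19, 32, 41, 43]:

lo=0, hi=10, mid=5, arr[mid]=14 -> 14 < 17, search right half
lo=6, hi=10, mid=8, arr[mid]=32 -> 32 > 17, search left half
lo=6, hi=7, mid=6, arr[mid]=17 -> Found target at index 6!

Binary search finds 17 at index 6 after 3 comparisons. The search repeatedly halves the search space by comparing with the middle element.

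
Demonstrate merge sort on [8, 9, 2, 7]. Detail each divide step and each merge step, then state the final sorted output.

Merge sort trace:

Split: [8, 9, 2, 7] -> [8, 9] and [2, 7]
  Split: [8, 9] -> [8] and [9]
  Merge: [8] + [9] -> [8, 9]
  Split: [2, 7] -> [2] and [7]
  Merge: [2] + [7] -> [2, 7]
Merge: [8, 9] + [2, 7] -> [2, 7, 8, 9]

Final sorted array: [2, 7, 8, 9]

The merge sort proceeds by recursively splitting the array and merging sorted halves.
After all merges, the sorted array is [2, 7, 8, 9].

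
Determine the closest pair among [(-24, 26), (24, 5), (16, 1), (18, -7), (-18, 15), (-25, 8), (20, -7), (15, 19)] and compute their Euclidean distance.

Computing all pairwise distances among 8 points:

d((-24, 26), (24, 5)) = 52.3927
d((-24, 26), (16, 1)) = 47.1699
d((-24, 26), (18, -7)) = 53.4135
d((-24, 26), (-18, 15)) = 12.53
d((-24, 26), (-25, 8)) = 18.0278
d((-24, 26), (20, -7)) = 55.0
d((-24, 26), (15, 19)) = 39.6232
d((24, 5), (16, 1)) = 8.9443
d((24, 5), (18, -7)) = 13.4164
d((24, 5), (-18, 15)) = 43.1741
d((24, 5), (-25, 8)) = 49.0918
d((24, 5), (20, -7)) = 12.6491
d((24, 5), (15, 19)) = 16.6433
d((16, 1), (18, -7)) = 8.2462
d((16, 1), (-18, 15)) = 36.7696
d((16, 1), (-25, 8)) = 41.5933
d((16, 1), (20, -7)) = 8.9443
d((16, 1), (15, 19)) = 18.0278
d((18, -7), (-18, 15)) = 42.19
d((18, -7), (-25, 8)) = 45.5412
d((18, -7), (20, -7)) = 2.0 <-- minimum
d((18, -7), (15, 19)) = 26.1725
d((-18, 15), (-25, 8)) = 9.8995
d((-18, 15), (20, -7)) = 43.909
d((-18, 15), (15, 19)) = 33.2415
d((-25, 8), (20, -7)) = 47.4342
d((-25, 8), (15, 19)) = 41.4849
d((20, -7), (15, 19)) = 26.4764

Closest pair: (18, -7) and (20, -7) with distance 2.0

The closest pair is (18, -7) and (20, -7) with Euclidean distance 2.0. For 8 points, brute-force pairwise comparison is shown above. For large n, the divide-and-conquer algorithm (sort by x, recurse on halves, check the dividing strip) achieves O(n log n).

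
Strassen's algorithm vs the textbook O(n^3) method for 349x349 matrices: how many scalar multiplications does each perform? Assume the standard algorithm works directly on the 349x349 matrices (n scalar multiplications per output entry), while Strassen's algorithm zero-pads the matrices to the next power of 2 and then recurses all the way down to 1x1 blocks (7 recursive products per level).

Matrix multiplication for 349x349 matrices:

Strassen's algorithm requires power-of-2 dimensions. Pad 349x349 to 512x512 (next power of 2).

Standard algorithm: 349^3 = 42508549 multiplications
Strassen's algorithm: 7^(log2(512)) = 7^9 = 40353607 multiplications
Savings: 42508549 - 40353607 = 2154942 multiplications

Standard: 42508549 multiplications (349^3). Strassen: 40353607 multiplications (7^9, after padding to 512x512). Strassen reduces 8 recursive multiplications to 7 at each level.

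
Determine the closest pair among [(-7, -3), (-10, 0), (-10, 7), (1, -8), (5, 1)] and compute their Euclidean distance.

Computing all pairwise distances among 5 points:

d((-7, -3), (-10, 0)) = 4.2426 <-- minimum
d((-7, -3), (-10, 7)) = 10.4403
d((-7, -3), (1, -8)) = 9.434
d((-7, -3), (5, 1)) = 12.6491
d((-10, 0), (-10, 7)) = 7.0
d((-10, 0), (1, -8)) = 13.6015
d((-10, 0), (5, 1)) = 15.0333
d((-10, 7), (1, -8)) = 18.6011
d((-10, 7), (5, 1)) = 16.1555
d((1, -8), (5, 1)) = 9.8489

Closest pair: (-7, -3) and (-10, 0) with distance 4.2426

The closest pair is (-7, -3) and (-10, 0) with Euclidean distance 4.2426. For 5 points, brute-force pairwise comparison is shown above. For large n, the divide-and-conquer algorithm (sort by x, recurse on halves, check the dividing strip) achieves O(n log n).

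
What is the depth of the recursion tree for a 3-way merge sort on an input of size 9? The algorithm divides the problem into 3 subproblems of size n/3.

For divide and conquer with division factor 3:

Problem sizes at each level:
Level 0: 9
Level 1: 3
Level 2: 1

The root is level 0 and the size-1 base case is level 2 (the tree spans levels 0 through 2, i.e. 3 levels counting the root), so the depth is the number of divisions: log_3(9) = 2

The recursion tree depth is log_3(9) = 2. At each level, the problem size is divided by 3, so it takes 2 divisions to reduce to a base case of size 1. The algorithm makes 3 recursive calls at each level.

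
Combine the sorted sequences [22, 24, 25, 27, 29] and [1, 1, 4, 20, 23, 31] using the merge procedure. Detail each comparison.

Merging process:

Compare 22 vs 1: take 1 from right. Merged: [1]
Compare 22 vs 1: take 1 from right. Merged: [1, 1]
Compare 22 vs 4: take 4 from right. Merged: [1, 1, 4]
Compare 22 vs 20: take 20 from right. Merged: [1, 1, 4, 20]
Compare 22 vs 23: take 22 from left. Merged: [1, 1, 4, 20, 22]
Compare 24 vs 23: take 23 from right. Merged: [1, 1, 4, 20, 22, 23]
Compare 24 vs 31: take 24 from left. Merged: [1, 1, 4, 20, 22, 23, 24]
Compare 25 vs 31: take 25 from left. Merged: [1, 1, 4, 20, 22, 23, 24, 25]
Compare 27 vs 31: take 27 from left. Merged: [1, 1, 4, 20, 22, 23, 24, 25, 27]
Compare 29 vs 31: take 29 from left. Merged: [1, 1, 4, 20, 22, 23, 24, 25, 27, 29]
Append remaining from right: [31]. Merged: [1, 1, 4, 20, 22, 23, 24, 25, 27, 29, 31]

Final merged array: [1, 1, 4, 20, 22, 23, 24, 25, 27, 29, 31]
Total comparisons: 10

The merged array is [1, 1, 4, 20, 22, 23, 24, 25, 27, 29, 31], requiring 10 comparisons. The merge step runs in O(n) time where n is the total number of elements.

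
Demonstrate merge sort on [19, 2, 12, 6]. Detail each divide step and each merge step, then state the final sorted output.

Merge sort trace:

Split: [19, 2, 12, 6] -> [19, 2] and [12, 6]
  Split: [19, 2] -> [19] and [2]
  Merge: [19] + [2] -> [2, 19]
  Split: [12, 6] -> [12] and [6]
  Merge: [12] + [6] -> [6, 12]
Merge: [2, 19] + [6, 12] -> [2, 6, 12, 19]

Final sorted array: [2, 6, 12, 19]

The merge sort proceeds by recursively splitting the array and merging sorted halves.
After all merges, the sorted array is [2, 6, 12, 19].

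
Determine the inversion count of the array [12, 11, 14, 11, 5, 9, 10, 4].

Finding inversions in [12, 11, 14, 11, 5, 9, 10, 4]:

(0, 1): arr[0]=12 > arr[1]=11
(0, 3): arr[0]=12 > arr[3]=11
(0, 4): arr[0]=12 > arr[4]=5
(0, 5): arr[0]=12 > arr[5]=9
(0, 6): arr[0]=12 > arr[6]=10
(0, 7): arr[0]=12 > arr[7]=4
(1, 4): arr[1]=11 > arr[4]=5
(1, 5): arr[1]=11 > arr[5]=9
(1, 6): arr[1]=11 > arr[6]=10
(1, 7): arr[1]=11 > arr[7]=4
(2, 3): arr[2]=14 > arr[3]=11
(2, 4): arr[2]=14 > arr[4]=5
(2, 5): arr[2]=14 > arr[5]=9
(2, 6): arr[2]=14 > arr[6]=10
(2, 7): arr[2]=14 > arr[7]=4
(3, 4): arr[3]=11 > arr[4]=5
(3, 5): arr[3]=11 > arr[5]=9
(3, 6): arr[3]=11 > arr[6]=10
(3, 7): arr[3]=11 > arr[7]=4
(4, 7): arr[4]=5 > arr[7]=4
(5, 7): arr[5]=9 > arr[7]=4
(6, 7): arr[6]=10 > arr[7]=4

Total inversions: 22

The array has 22 inversion(s): (0,1), (0,3), (0,4), (0,5), (0,6), (0,7), (1,4), (1,5), (1,6), (1,7), (2,3), (2,4), (2,5), (2,6), (2,7), (3,4), (3,5), (3,6), (3,7), (4,7), (5,7), (6,7). Each pair (i,j) satisfies i < j and arr[i] > arr[j].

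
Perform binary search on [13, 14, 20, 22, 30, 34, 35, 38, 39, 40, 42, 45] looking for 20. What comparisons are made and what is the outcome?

Binary search for 20 in [13, 14, 20, 22, 30, 34, 35, 38, 39, 40, 42, 45]:

lo=0, hi=11, mid=5, arr[mid]=34 -> 34 > 20, search left half
lo=0, hi=4, mid=2, arr[mid]=20 -> Found target at index 2!

Binary search finds 20 at index 2 after 2 comparisons. The search repeatedly halves the search space by comparing with the middle element.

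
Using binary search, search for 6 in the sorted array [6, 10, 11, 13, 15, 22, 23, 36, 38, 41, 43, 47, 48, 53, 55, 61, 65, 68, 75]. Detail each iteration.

Binary search for 6 in [6, 10, 11, 13, 15, 22, 23, 36, 38, 41, 43, 47, 48, 53, 55, 61, 65, 68, 75]:

lo=0, hi=18, mid=9, arr[mid]=41 -> 41 > 6, search left half
lo=0, hi=8, mid=4, arr[mid]=15 -> 15 > 6, search left half
lo=0, hi=3, mid=1, arr[mid]=10 -> 10 > 6, search left half
lo=0, hi=0, mid=0, arr[mid]=6 -> Found target at index 0!

Binary search finds 6 at index 0 after 4 comparisons. The search repeatedly halves the search space by comparing with the middle element.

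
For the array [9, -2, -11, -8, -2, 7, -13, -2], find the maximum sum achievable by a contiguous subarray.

Using Kadane's algorithm on [9, -2, -11, -8, -2, 7, -13, -2]:

Scanning through the array:
Position 1 (value -2): max_ending_here = 7, max_so_far = 9
Position 2 (value -11): max_ending_here = -4, max_so_far = 9
Position 3 (value -8): max_ending_here = -8, max_so_far = 9
Position 4 (value -2): max_ending_here = -2, max_so_far = 9
Position 5 (value 7): max_ending_here = 7, max_so_far = 9
Position 6 (value -13): max_ending_here = -6, max_so_far = 9
Position 7 (value -2): max_ending_here = -2, max_so_far = 9

Maximum subarray: [9]
Maximum sum: 9

The maximum subarray is [9] with sum 9. This subarray runs from index 0 to index 0.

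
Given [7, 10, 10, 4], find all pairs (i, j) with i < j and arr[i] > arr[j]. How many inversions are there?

Finding inversions in [7, 10, 10, 4]:

(0, 3): arr[0]=7 > arr[3]=4
(1, 3): arr[1]=10 > arr[3]=4
(2, 3): arr[2]=10 > arr[3]=4

Total inversions: 3

The array has 3 inversion(s): (0,3), (1,3), (2,3). Each pair (i,j) satisfies i < j and arr[i] > arr[j].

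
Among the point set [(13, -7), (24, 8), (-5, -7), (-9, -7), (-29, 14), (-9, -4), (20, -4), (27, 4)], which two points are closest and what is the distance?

Computing all pairwise distances among 8 points:

d((13, -7), (24, 8)) = 18.6011
d((13, -7), (-5, -7)) = 18.0
d((13, -7), (-9, -7)) = 22.0
d((13, -7), (-29, 14)) = 46.9574
d((13, -7), (-9, -4)) = 22.2036
d((13, -7), (20, -4)) = 7.6158
d((13, -7), (27, 4)) = 17.8045
d((24, 8), (-5, -7)) = 32.6497
d((24, 8), (-9, -7)) = 36.2491
d((24, 8), (-29, 14)) = 53.3385
d((24, 8), (-9, -4)) = 35.1141
d((24, 8), (20, -4)) = 12.6491
d((24, 8), (27, 4)) = 5.0
d((-5, -7), (-9, -7)) = 4.0
d((-5, -7), (-29, 14)) = 31.8904
d((-5, -7), (-9, -4)) = 5.0
d((-5, -7), (20, -4)) = 25.1794
d((-5, -7), (27, 4)) = 33.8378
d((-9, -7), (-29, 14)) = 29.0
d((-9, -7), (-9, -4)) = 3.0 <-- minimum
d((-9, -7), (20, -4)) = 29.1548
d((-9, -7), (27, 4)) = 37.6431
d((-29, 14), (-9, -4)) = 26.9072
d((-29, 14), (20, -4)) = 52.2015
d((-29, 14), (27, 4)) = 56.8859
d((-9, -4), (20, -4)) = 29.0
d((-9, -4), (27, 4)) = 36.8782
d((20, -4), (27, 4)) = 10.6301

Closest pair: (-9, -7) and (-9, -4) with distance 3.0

The closest pair is (-9, -7) and (-9, -4) with Euclidean distance 3.0. For 8 points, brute-force pairwise comparison is shown above. For large n, the divide-and-conquer algorithm (sort by x, recurse on halves, check the dividing strip) achieves O(n log n).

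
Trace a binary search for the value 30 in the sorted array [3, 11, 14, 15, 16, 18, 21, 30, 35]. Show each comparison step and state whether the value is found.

Binary search for 30 in [3, 11, 14, 15, 16, 18, 21, 30, 35]:

lo=0, hi=8, mid=4, arr[mid]=16 -> 16 < 30, search right half
lo=5, hi=8, mid=6, arr[mid]=21 -> 21 < 30, search right half
lo=7, hi=8, mid=7, arr[mid]=30 -> Found target at index 7!

Binary search finds 30 at index 7 after 3 comparisons. The search repeatedly halves the search space by comparing with the middle element.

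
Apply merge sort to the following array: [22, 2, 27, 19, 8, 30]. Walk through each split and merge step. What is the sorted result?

Merge sort trace:

Split: [22, 2, 27, 19, 8, 30] -> [22, 2, 27] and [19, 8, 30]
  Split: [22, 2, 27] -> [22] and [2, 27]
    Split: [2, 27] -> [2] and [27]
    Merge: [2] + [27] -> [2, 27]
  Merge: [22] + [2, 27] -> [2, 22, 27]
  Split: [19, 8, 30] -> [19] and [8, 30]
    Split: [8, 30] -> [8] and [30]
    Merge: [8] + [30] -> [8, 30]
  Merge: [19] + [8, 30] -> [8, 19, 30]
Merge: [2, 22, 27] + [8, 19, 30] -> [2, 8, 19, 22, 27, 30]

Final sorted array: [2, 8, 19, 22, 27, 30]

The merge sort proceeds by recursively splitting the array and merging sorted halves.
After all merges, the sorted array is [2, 8, 19, 22, 27, 30].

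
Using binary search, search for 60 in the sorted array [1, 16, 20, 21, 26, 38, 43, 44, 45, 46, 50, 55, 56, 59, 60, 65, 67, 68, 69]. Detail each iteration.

Binary search for 60 in [1, 16, 20, 21, 26, 38, 43, 44, 45, 46, 50, 55, 56, 59, 60, 65, 67, 68, 69]:

lo=0, hi=18, mid=9, arr[mid]=46 -> 46 < 60, search right half
lo=10, hi=18, mid=14, arr[mid]=60 -> Found target at index 14!

Binary search finds 60 at index 14 after 2 comparisons. The search repeatedly halves the search space by comparing with the middle element.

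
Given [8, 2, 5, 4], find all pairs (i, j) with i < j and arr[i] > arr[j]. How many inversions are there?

Finding inversions in [8, 2, 5, 4]:

(0, 1): arr[0]=8 > arr[1]=2
(0, 2): arr[0]=8 > arr[2]=5
(0, 3): arr[0]=8 > arr[3]=4
(2, 3): arr[2]=5 > arr[3]=4

Total inversions: 4

The array has 4 inversion(s): (0,1), (0,2), (0,3), (2,3). Each pair (i,j) satisfies i < j and arr[i] > arr[j].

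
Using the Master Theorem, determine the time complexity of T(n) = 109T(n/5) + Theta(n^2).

Master Theorem for T(n) = 109T(n/5) + O(n^2):

a = 109, b = 5, c = 2
log_b(a) = log_5(109) = 2.9149

Case 1: c = 2 < log_5(109) = 2.9149
T(n) = O(n^(log_5 109))

For T(n) = 109T(n/5) + O(n^2): log_5(109) = 2.9149. This is Case 1 of the Master Theorem (c < log_b(a), work dominated by leaves), giving O(n^(log_5 109)).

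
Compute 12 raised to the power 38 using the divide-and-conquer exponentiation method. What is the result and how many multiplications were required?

Computing 12^38 by squaring (build up from 12^1; each line after the first costs one multiplication):

12^1 = 12
12^2 = (12^1)^2 = 12^2 = 144
12^4 = (12^2)^2 = 144^2 = 20736
12^8 = (12^4)^2 = 20736^2 = 429981696
12^9 = 12 * 12^8 = 12 * 429981696 = 5159780352
12^18 = (12^9)^2 = 5159780352^2 = 26623333280885243904
12^19 = 12 * 12^18 = 12 * 26623333280885243904 = 319479999370622926848
12^38 = (12^19)^2 = 319479999370622926848^2 = 102067469997853225734913580209377959215104

Result: 102067469997853225734913580209377959215104
Multiplications needed: 7 (7 lines after 12^1)

12^38 = 102067469997853225734913580209377959215104. Using exponentiation by squaring, this requires 7 multiplications. The key idea: if the exponent is even, square the half-power; if odd, multiply by the base once.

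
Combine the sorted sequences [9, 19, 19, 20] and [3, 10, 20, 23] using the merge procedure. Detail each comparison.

Merging process:

Compare 9 vs 3: take 3 from right. Merged: [3]
Compare 9 vs 10: take 9 from left. Merged: [3, 9]
Compare 19 vs 10: take 10 from right. Merged: [3, 9, 10]
Compare 19 vs 20: take 19 from left. Merged: [3, 9, 10, 19]
Compare 19 vs 20: take 19 from left. Merged: [3, 9, 10, 19, 19]
Compare 20 vs 20: take 20 from left. Merged: [3, 9, 10, 19, 19, 20]
Append remaining from right: [20, 23]. Merged: [3, 9, 10, 19, 19, 20, 20, 23]

Final merged array: [3, 9, 10, 19, 19, 20, 20, 23]
Total comparisons: 6

The merged array is [3, 9, 10, 19, 19, 20, 20, 23], requiring 6 comparisons. The merge step runs in O(n) time where n is the total number of elements.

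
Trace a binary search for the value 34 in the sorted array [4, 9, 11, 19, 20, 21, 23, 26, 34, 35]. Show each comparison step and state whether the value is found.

Binary search for 34 in [4, 9, 11, 19, 20, 21, 23, 26, 34, 35]:

lo=0, hi=9, mid=4, arr[mid]=20 -> 20 < 34, search right half
lo=5, hi=9, mid=7, arr[mid]=26 -> 26 < 34, search right half
lo=8, hi=9, mid=8, arr[mid]=34 -> Found target at index 8!

Binary search finds 34 at index 8 after 3 comparisons. The search repeatedly halves the search space by comparing with the middle element.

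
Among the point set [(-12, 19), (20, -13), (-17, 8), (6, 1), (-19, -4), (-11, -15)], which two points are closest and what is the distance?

Computing all pairwise distances among 6 points:

d((-12, 19), (20, -13)) = 45.2548
d((-12, 19), (-17, 8)) = 12.083 <-- minimum
d((-12, 19), (6, 1)) = 25.4558
d((-12, 19), (-19, -4)) = 24.0416
d((-12, 19), (-11, -15)) = 34.0147
d((20, -13), (-17, 8)) = 42.5441
d((20, -13), (6, 1)) = 19.799
d((20, -13), (-19, -4)) = 40.025
d((20, -13), (-11, -15)) = 31.0644
d((-17, 8), (6, 1)) = 24.0416
d((-17, 8), (-19, -4)) = 12.1655
d((-17, 8), (-11, -15)) = 23.7697
d((6, 1), (-19, -4)) = 25.4951
d((6, 1), (-11, -15)) = 23.3452
d((-19, -4), (-11, -15)) = 13.6015

Closest pair: (-12, 19) and (-17, 8) with distance 12.083

The closest pair is (-12, 19) and (-17, 8) with Euclidean distance 12.083. For 6 points, brute-force pairwise comparison is shown above. For large n, the divide-and-conquer algorithm (sort by x, recurse on halves, check the dividing strip) achieves O(n log n).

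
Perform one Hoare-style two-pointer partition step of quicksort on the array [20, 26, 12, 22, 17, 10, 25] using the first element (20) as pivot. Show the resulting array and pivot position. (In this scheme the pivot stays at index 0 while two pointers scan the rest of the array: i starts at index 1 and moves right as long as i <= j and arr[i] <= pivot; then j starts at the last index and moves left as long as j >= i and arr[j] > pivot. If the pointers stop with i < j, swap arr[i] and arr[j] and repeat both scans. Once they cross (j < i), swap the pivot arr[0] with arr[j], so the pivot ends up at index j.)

Hoare-style two-pointer partition with pivot = 20:

Initial array: [20, 26, 12, 22, 17, 10, 25]

Pointers start at i = 1, j = 6.
i stops at index 1 (arr[1]=26 > 20), j stops at index 5 (arr[5]=10 <= 20): swap arr[1] and arr[5], array becomes [20, 10, 12, 22, 17, 26, 25]
i stops at index 3 (arr[3]=22 > 20), j stops at index 4 (arr[4]=17 <= 20): swap arr[3] and arr[4], array becomes [20, 10, 12, 17, 22, 26, 25]
i ends at 4, j ends at 3: the pointers have crossed (j < i), so scanning stops.

Swap pivot arr[0] with arr[3] to place pivot at position 3: [17, 10, 12, 20, 22, 26, 25]
Pivot position: 3

After partitioning with pivot 20, the array becomes [17, 10, 12, 20, 22, 26, 25]. The pivot is placed at index 3. All elements to the left of the pivot are <= 20, and all elements to the right are > 20.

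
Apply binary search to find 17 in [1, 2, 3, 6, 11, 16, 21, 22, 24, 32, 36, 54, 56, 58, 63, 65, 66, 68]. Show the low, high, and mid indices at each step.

Binary search for 17 in [1, 2, 3, 6, 11, 16, 21, 22, 24, 32, 36, 54, 56, 58, 63, 65, 66, 68]:

lo=0, hi=17, mid=8, arr[mid]=24 -> 24 > 17, search left half
lo=0, hi=7, mid=3, arr[mid]=6 -> 6 < 17, search right half
lo=4, hi=7, mid=5, arr[mid]=16 -> 16 < 17, search right half
lo=6, hi=7, mid=6, arr[mid]=21 -> 21 > 17, search left half
lo=6 > hi=5, target 17 not found

Binary search determines that 17 is not in the array after 4 comparisons. The search space was exhausted without finding the target.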